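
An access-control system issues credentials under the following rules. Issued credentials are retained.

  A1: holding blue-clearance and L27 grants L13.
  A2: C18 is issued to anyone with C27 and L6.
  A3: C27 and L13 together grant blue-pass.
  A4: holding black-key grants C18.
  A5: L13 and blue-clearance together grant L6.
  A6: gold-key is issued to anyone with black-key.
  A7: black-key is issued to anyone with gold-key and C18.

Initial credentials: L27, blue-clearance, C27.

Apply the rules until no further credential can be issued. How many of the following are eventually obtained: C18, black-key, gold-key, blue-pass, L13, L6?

Holding blue-clearance and L27 grants L13 (A1).
Holding C27 and L13 grants blue-pass (A3).
Holding L13 and blue-clearance grants L6 (A5).
Holding C27 and L6 grants C18 (A2).
C18: reached.
black-key would need gold-key and C18 (A7), but gold-key is never granted.
gold-key would need black-key (A6), but black-key is never granted.
blue-pass: reached.
L13: reached.
L6: reached.
Reached: C18, blue-pass, L13, and L6 — 4 of the 6.

4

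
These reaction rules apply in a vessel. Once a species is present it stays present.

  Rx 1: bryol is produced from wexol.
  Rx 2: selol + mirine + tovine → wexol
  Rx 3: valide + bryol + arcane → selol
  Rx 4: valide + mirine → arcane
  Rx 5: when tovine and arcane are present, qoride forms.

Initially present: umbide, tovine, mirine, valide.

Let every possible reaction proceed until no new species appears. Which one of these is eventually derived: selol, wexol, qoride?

qoride

valide and mirine present → arcane forms (Rx 4).
tovine and arcane present → qoride forms (Rx 5).
selol would need valide, bryol, and arcane (Rx 3), but bryol never forms. wexol would need selol, mirine, and tovine (Rx 2), but selol never forms.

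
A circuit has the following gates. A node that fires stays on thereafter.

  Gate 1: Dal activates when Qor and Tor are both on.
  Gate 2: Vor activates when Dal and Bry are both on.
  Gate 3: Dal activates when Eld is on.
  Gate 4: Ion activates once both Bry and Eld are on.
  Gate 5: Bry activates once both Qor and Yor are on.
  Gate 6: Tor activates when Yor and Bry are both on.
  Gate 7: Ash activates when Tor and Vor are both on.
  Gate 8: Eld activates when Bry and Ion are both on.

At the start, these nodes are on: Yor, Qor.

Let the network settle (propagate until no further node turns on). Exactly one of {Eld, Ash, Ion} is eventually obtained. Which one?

Qor and Yor are on, so Bry activates (Gate 5).
Yor and Bry are on, so Tor activates (Gate 6).
Qor and Tor are on, so Dal activates (Gate 1).
Gate 2: Dal and Bry on → Vor on.
Tor and Vor are on, so Ash activates (Gate 7).
Ion would need Bry and Eld (Gate 4), but Eld never turns on. Eld would need Bry and Ion (Gate 8), but Ion never turns on.

Ash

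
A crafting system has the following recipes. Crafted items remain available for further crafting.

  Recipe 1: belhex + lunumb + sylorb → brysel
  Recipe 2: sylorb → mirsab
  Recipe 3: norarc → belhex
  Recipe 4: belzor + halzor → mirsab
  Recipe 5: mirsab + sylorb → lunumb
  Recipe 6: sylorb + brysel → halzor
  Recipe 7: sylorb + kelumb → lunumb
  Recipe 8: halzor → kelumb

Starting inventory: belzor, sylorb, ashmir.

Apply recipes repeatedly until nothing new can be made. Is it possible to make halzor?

halzor would need sylorb and brysel (Recipe 6), but brysel is never obtained.

No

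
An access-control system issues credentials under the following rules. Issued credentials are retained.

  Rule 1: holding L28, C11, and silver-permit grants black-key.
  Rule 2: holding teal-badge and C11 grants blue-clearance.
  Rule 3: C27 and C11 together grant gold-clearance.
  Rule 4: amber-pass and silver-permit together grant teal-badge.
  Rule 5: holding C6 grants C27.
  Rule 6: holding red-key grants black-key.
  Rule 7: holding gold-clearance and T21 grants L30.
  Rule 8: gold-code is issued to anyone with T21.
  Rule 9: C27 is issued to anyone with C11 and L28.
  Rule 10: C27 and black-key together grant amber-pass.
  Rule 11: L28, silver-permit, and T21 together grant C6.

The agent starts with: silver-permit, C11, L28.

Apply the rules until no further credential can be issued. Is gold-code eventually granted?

gold-code would need T21 (Rule 8), but T21 is never granted.

No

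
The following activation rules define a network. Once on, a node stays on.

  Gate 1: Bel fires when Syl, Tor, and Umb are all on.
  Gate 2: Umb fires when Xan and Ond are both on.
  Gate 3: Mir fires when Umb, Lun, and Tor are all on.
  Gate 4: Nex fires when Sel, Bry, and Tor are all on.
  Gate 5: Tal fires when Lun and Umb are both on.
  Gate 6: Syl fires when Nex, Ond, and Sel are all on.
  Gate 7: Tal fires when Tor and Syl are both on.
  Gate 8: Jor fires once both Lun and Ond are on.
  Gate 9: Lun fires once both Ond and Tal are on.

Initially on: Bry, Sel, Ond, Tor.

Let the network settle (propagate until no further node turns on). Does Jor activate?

Sel, Bry, and Tor are on, so Nex fires (Gate 4).
Nex, Ond, and Sel are on, so Syl fires (Gate 6).
Gate 7: Tor and Syl on → Tal on.
Gate 9: Ond and Tal on → Lun on.
Gate 8: Lun and Ond on → Jor on.

Yes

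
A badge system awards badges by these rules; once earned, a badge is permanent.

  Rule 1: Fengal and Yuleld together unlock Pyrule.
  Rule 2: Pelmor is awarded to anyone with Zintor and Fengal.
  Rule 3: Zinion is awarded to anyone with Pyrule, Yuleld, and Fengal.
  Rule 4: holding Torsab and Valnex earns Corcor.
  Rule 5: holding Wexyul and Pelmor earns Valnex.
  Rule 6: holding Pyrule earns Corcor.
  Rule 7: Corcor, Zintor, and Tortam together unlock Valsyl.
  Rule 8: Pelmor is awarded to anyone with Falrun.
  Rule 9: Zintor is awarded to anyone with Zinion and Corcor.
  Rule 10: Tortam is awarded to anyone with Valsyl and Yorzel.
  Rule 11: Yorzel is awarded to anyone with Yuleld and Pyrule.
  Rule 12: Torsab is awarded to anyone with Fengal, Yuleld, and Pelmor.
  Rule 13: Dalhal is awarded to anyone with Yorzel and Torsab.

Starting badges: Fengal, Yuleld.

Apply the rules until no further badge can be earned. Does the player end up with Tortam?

No

Tortam would need Valsyl and Yorzel (Rule 10), but Valsyl is never earned.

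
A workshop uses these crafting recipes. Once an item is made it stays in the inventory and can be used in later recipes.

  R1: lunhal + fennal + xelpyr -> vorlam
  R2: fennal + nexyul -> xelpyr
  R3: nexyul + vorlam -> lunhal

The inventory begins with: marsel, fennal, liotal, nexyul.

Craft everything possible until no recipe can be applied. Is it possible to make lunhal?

lunhal would need nexyul and vorlam (R3), but vorlam is never obtained.

No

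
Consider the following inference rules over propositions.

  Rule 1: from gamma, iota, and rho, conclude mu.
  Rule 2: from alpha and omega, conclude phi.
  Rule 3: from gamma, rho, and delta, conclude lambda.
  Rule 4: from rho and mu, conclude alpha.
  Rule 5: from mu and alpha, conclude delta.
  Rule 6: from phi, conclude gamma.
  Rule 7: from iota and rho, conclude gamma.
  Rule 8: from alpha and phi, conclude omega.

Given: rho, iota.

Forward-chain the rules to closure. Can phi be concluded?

No

phi would need alpha and omega (Rule 2), but omega is never established.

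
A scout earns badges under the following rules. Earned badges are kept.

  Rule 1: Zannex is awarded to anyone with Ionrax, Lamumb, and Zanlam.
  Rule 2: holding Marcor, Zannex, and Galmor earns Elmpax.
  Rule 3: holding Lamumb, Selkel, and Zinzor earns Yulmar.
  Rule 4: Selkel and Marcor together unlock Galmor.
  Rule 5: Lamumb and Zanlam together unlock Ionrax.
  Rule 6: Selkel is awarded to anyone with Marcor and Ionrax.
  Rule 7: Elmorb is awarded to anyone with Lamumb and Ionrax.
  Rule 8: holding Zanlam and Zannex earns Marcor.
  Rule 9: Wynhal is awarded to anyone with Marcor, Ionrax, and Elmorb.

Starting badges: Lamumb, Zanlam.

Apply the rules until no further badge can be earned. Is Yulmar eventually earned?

Yulmar would need Lamumb, Selkel, and Zinzor (Rule 3), but Zinzor is never earned.

No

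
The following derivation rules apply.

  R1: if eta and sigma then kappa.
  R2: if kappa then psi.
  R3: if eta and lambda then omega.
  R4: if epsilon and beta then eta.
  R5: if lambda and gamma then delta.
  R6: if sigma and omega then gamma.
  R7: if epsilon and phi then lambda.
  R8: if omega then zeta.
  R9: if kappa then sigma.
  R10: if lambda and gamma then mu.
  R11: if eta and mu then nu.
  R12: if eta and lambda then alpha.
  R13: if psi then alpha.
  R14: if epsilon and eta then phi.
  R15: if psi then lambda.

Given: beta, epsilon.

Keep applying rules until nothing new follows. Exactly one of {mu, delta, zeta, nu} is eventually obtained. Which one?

From epsilon and beta, R4 gives eta.
From epsilon and eta, R14 gives phi.
epsilon and phi hold, so lambda follows (R7).
eta and lambda hold, so omega follows (R3).
From omega, R8 gives zeta.
mu would need lambda and gamma (R10), but gamma is never established. delta would need lambda and gamma (R5), but gamma is never established. nu would need eta and mu (R11), but mu is never established.

zeta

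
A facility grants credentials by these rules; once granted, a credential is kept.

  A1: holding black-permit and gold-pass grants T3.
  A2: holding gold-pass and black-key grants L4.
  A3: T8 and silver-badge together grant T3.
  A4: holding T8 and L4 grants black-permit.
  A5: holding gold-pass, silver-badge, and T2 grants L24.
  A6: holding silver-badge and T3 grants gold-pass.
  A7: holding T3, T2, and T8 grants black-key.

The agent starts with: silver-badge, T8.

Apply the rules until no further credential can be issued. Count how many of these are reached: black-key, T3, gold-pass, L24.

Holding T8 and silver-badge grants T3 (A3).
Holding silver-badge and T3 grants gold-pass (A6).
black-key would need T3, T2, and T8 (A7), but T2 is never granted.
T3: reached.
gold-pass: reached.
L24 would need gold-pass, silver-badge, and T2 (A5), but T2 is never granted.
Reached: T3 and gold-pass — 2 of the 4.

2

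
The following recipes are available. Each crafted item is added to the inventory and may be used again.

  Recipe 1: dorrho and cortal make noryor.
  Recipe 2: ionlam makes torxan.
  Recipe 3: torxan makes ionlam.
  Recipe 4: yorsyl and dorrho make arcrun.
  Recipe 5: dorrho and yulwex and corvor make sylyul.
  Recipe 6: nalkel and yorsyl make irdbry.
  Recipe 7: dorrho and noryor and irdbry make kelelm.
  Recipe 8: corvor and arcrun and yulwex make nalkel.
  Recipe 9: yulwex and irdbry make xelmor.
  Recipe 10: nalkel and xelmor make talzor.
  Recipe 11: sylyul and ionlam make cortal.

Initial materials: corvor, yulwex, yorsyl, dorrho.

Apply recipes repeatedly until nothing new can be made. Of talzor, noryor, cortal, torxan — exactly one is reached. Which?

talzor

Using Recipe 4, yorsyl and dorrho make arcrun.
Using Recipe 8, corvor, arcrun, and yulwex make nalkel.
nalkel and yorsyl → irdbry (Recipe 6).
yulwex and irdbry → xelmor (Recipe 9).
Using Recipe 10, nalkel and xelmor make talzor.
cortal would need sylyul and ionlam (Recipe 11), but ionlam is never obtained. noryor would need dorrho and cortal (Recipe 1), but cortal is never obtained. torxan would need ionlam (Recipe 2), but ionlam is never obtained.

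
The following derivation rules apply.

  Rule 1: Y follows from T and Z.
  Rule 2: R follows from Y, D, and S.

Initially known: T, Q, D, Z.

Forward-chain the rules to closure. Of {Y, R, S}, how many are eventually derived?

T and Z hold, so Y follows (Rule 1).
Y: reached.
R would need Y, D, and S (Rule 2), but S is never established.
No rule produces S, and it is not given.
Reached: Y — 1 of the 3.

1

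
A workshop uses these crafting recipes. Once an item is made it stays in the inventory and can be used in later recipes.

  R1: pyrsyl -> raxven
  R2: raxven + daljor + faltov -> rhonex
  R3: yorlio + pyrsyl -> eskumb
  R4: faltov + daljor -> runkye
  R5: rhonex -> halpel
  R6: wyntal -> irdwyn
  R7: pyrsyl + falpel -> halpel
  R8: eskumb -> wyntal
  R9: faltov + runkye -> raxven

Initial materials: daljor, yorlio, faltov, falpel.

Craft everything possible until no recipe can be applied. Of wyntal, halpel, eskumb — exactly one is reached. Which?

faltov + daljor -> runkye (R4).
faltov + runkye -> raxven (R9).
Using R2, raxven, daljor, and faltov make rhonex.
rhonex -> halpel (R5).
eskumb would need yorlio and pyrsyl (R3), but pyrsyl is never obtained. wyntal would need eskumb (R8), but eskumb is never obtained.

halpel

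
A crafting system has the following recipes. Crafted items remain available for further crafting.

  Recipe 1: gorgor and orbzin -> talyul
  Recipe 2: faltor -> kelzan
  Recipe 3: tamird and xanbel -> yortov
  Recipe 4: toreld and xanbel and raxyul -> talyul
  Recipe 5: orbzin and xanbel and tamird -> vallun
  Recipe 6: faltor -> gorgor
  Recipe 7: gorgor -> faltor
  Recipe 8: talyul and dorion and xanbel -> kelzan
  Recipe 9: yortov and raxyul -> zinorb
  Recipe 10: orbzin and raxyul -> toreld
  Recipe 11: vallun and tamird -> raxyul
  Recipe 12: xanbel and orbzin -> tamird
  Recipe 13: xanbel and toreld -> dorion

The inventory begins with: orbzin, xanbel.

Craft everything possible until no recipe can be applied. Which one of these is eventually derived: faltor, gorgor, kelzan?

Using Recipe 12, xanbel and orbzin make tamird.
Using Recipe 5, orbzin, xanbel, and tamird make vallun.
Using Recipe 11, vallun and tamird make raxyul.
orbzin and raxyul -> toreld (Recipe 10).
toreld and xanbel and raxyul -> talyul (Recipe 4).
xanbel and toreld -> dorion (Recipe 13).
Using Recipe 8, talyul, dorion, and xanbel make kelzan.
gorgor would need faltor (Recipe 6), but faltor is never obtained. faltor would need gorgor (Recipe 7), but gorgor is never obtained.

kelzan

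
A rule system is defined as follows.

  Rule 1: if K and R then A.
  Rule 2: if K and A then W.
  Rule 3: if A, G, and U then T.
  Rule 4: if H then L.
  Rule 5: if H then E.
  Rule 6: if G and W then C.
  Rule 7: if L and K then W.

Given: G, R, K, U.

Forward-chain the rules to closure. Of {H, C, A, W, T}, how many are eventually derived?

4

K and R hold, so A follows (Rule 1).
From K and A, Rule 2 gives W.
A, G, and U hold, so T follows (Rule 3).
From G and W, Rule 6 gives C.
No rule produces H, and it is not given.
C: reached.
A: reached.
W: reached.
T: reached.
Reached: C, A, W, and T — 4 of the 5.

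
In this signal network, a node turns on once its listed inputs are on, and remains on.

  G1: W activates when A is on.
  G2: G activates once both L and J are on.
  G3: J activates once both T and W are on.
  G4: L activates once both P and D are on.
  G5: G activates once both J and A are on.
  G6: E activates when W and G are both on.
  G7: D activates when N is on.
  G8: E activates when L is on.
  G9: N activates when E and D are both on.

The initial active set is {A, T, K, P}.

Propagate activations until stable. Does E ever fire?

A is on, so W activates (G1).
G3: T and W on → J on.
J and A are on, so G activates (G5).
G6: W and G on → E on.

Yes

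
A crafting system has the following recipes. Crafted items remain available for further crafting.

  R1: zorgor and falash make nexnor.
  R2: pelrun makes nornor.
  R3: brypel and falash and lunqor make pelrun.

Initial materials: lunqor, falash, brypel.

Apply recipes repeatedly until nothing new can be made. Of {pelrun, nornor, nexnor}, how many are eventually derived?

2

Using R3, brypel, falash, and lunqor make pelrun.
pelrun → nornor (R2).
pelrun: reached.
nornor: reached.
nexnor would need zorgor and falash (R1), but zorgor is never obtained.
Reached: pelrun and nornor — 2 of the 3.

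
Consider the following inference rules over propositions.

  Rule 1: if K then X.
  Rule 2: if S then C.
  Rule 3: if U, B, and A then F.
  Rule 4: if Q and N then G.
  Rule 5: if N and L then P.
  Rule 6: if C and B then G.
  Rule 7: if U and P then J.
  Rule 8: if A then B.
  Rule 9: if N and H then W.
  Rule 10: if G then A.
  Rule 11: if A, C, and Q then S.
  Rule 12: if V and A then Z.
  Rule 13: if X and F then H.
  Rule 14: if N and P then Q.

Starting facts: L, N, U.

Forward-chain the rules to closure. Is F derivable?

N and L hold, so P follows (Rule 5).
From N and P, Rule 14 gives Q.
Q and N hold, so G follows (Rule 4).
From G, Rule 10 gives A.
From A, Rule 8 gives B.
U, B, and A hold, so F follows (Rule 3).

Yes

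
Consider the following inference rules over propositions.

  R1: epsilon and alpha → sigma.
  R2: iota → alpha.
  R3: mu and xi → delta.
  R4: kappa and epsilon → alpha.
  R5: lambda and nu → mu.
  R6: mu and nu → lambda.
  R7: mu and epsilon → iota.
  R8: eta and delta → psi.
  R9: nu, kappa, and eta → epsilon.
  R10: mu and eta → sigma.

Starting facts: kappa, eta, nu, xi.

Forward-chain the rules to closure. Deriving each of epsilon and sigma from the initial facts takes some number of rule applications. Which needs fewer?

epsilon: nu, kappa, and eta hold, so epsilon follows (R9). [1 rule application]
sigma: nu, kappa, and eta hold, so epsilon follows (R9). kappa and epsilon hold, so alpha follows (R4). epsilon and alpha hold, so sigma follows (R1). [3 rule applications]
epsilon needs fewer.

epsilon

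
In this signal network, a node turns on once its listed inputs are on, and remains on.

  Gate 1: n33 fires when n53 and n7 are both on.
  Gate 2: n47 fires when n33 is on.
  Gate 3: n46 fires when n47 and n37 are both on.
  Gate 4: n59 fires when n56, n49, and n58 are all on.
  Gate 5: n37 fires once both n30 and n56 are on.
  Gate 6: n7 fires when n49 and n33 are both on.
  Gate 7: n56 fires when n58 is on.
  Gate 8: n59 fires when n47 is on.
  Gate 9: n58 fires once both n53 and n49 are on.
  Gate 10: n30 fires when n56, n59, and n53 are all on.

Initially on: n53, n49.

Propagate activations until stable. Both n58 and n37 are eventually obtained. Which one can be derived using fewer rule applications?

n58: n53 and n49 are on, so n58 fires (Gate 9). [1 rule application]
n37: Gate 9: n53 and n49 on → n58 on. n58 is on, so n56 fires (Gate 7). n56, n49, and n58 are on, so n59 fires (Gate 4). Gate 10: n56, n59, and n53 on → n30 on. Gate 5: n30 and n56 on → n37 on. [5 rule applications]
n58 needs fewer.

n58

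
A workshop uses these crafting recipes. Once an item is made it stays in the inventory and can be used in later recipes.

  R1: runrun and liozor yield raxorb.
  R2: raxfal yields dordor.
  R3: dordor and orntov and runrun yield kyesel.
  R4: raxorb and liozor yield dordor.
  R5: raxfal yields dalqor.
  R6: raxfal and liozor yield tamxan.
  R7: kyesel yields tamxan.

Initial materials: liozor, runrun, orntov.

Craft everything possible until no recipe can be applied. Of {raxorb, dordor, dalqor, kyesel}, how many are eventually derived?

3

Using R1, runrun and liozor make raxorb.
raxorb and liozor → dordor (R4).
Using R3, dordor, orntov, and runrun make kyesel.
raxorb: reached.
dordor: reached.
dalqor would need raxfal (R5), but raxfal is never obtained.
kyesel: reached.
Reached: raxorb, dordor, and kyesel — 3 of the 4.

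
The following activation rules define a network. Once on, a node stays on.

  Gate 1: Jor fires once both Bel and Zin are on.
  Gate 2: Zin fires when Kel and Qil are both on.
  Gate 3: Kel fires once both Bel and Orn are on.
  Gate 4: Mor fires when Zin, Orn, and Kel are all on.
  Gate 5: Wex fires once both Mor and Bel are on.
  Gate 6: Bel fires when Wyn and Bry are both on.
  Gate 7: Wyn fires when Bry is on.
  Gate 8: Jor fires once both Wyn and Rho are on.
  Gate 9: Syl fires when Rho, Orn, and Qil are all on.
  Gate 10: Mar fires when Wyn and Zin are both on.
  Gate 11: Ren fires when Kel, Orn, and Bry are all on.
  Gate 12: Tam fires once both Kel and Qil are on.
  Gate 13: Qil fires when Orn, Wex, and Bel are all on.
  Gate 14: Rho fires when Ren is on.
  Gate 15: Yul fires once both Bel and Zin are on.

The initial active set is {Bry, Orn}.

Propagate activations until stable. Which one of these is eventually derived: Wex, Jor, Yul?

Bry is on, so Wyn fires (Gate 7).
Gate 6: Wyn and Bry on → Bel on.
Bel and Orn are on, so Kel fires (Gate 3).
Gate 11: Kel, Orn, and Bry on → Ren on.
Gate 14: Ren on → Rho on.
Wyn and Rho are on, so Jor fires (Gate 8).
Wex would need Mor and Bel (Gate 5), but Mor never turns on. Yul would need Bel and Zin (Gate 15), but Zin never turns on.

Jor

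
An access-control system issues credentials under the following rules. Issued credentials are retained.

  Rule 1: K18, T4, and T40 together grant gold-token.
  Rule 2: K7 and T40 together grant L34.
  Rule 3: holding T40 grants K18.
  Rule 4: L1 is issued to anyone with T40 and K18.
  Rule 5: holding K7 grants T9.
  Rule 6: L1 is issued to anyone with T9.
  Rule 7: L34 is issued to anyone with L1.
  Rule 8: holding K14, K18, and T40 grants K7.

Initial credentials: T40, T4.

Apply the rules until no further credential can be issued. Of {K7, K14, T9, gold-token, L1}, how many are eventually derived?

Holding T40 grants K18 (Rule 3).
Holding T40 and K18 grants L1 (Rule 4).
Holding K18, T4, and T40 grants gold-token (Rule 1).
K7 would need K14, K18, and T40 (Rule 8), but K14 is never granted.
No rule produces K14, and it is not given.
T9 would need K7 (Rule 5), but K7 is never granted.
gold-token: reached.
L1: reached.
Reached: gold-token and L1 — 2 of the 5.

2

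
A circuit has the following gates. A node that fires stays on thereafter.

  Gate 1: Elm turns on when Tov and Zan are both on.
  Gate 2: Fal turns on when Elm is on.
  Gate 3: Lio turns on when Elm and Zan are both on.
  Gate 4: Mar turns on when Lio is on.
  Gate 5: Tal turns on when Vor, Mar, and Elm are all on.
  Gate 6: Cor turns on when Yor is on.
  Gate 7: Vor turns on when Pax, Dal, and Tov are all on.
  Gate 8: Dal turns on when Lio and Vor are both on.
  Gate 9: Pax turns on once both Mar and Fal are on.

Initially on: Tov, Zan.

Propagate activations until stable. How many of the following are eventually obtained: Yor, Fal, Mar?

2

Gate 1: Tov and Zan on → Elm on.
Gate 3: Elm and Zan on → Lio on.
Elm is on, so Fal turns on (Gate 2).
Lio is on, so Mar turns on (Gate 4).
No rule produces Yor, and it is not given.
Fal: reached.
Mar: reached.
Reached: Fal and Mar — 2 of the 3.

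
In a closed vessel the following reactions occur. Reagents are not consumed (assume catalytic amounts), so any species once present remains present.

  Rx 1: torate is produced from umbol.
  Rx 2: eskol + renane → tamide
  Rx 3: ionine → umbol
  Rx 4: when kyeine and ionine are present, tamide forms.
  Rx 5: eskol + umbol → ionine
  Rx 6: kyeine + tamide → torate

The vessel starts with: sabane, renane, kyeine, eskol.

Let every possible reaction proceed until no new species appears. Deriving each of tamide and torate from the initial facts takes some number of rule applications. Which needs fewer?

tamide

tamide: eskol and renane present → tamide forms (Rx 2). [1 rule application]
torate: eskol and renane present → tamide forms (Rx 2). kyeine and tamide present → torate forms (Rx 6). [2 rule applications]
tamide needs fewer.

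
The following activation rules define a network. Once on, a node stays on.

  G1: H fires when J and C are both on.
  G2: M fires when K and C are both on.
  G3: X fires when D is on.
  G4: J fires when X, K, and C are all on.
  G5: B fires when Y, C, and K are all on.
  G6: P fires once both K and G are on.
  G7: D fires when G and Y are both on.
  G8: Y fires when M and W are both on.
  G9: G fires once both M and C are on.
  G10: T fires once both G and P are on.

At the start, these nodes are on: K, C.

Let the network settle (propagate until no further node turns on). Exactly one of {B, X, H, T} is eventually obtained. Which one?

G2: K and C on → M on.
M and C are on, so G fires (G9).
G6: K and G on → P on.
G and P are on, so T fires (G10).
H would need J and C (G1), but J never turns on. X would need D (G3), but D never turns on. B would need Y, C, and K (G5), but Y never turns on.

T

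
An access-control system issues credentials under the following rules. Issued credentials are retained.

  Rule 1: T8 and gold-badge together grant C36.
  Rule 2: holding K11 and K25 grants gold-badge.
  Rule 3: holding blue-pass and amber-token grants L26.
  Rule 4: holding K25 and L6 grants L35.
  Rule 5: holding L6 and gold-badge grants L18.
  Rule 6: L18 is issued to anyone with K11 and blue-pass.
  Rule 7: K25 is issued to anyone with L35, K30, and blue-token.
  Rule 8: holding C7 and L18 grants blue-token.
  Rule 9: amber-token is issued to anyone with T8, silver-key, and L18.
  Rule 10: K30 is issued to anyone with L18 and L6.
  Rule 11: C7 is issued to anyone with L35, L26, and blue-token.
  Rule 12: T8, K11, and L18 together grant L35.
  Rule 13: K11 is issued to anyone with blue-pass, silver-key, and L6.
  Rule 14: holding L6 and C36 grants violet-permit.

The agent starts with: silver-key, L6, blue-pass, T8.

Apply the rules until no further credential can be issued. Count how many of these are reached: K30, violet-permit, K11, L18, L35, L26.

5

Holding blue-pass, silver-key, and L6 grants K11 (Rule 13).
Holding K11 and blue-pass grants L18 (Rule 6).
Holding T8, K11, and L18 grants L35 (Rule 12).
Holding L18 and L6 grants K30 (Rule 10).
Holding T8, silver-key, and L18 grants amber-token (Rule 9).
Holding blue-pass and amber-token grants L26 (Rule 3).
K30: reached.
violet-permit would need L6 and C36 (Rule 14), but C36 is never granted.
K11: reached.
L18: reached.
L35: reached.
L26: reached.
Reached: K30, K11, L18, L35, and L26 — 5 of the 6.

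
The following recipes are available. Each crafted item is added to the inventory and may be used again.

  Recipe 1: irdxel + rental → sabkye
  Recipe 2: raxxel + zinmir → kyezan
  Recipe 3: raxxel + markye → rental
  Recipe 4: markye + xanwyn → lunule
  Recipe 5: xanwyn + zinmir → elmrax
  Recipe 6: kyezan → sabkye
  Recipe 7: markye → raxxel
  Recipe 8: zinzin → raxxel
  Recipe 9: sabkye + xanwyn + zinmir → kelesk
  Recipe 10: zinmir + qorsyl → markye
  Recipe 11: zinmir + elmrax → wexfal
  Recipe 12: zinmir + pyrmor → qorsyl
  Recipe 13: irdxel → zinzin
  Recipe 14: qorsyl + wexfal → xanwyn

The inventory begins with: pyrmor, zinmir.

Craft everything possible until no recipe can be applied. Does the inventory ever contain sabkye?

Yes

Using Recipe 12, zinmir and pyrmor make qorsyl.
zinmir + qorsyl → markye (Recipe 10).
Using Recipe 7, markye makes raxxel.
raxxel + zinmir → kyezan (Recipe 2).
kyezan → sabkye (Recipe 6).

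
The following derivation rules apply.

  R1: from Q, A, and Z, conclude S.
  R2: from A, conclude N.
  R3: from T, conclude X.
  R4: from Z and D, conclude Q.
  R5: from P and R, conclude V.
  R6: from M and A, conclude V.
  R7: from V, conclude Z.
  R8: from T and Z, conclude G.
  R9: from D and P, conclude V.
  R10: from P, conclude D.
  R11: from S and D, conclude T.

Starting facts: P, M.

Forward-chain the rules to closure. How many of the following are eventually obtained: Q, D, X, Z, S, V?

P holds, so D follows (R10).
D and P hold, so V follows (R9).
V holds, so Z follows (R7).
From Z and D, R4 gives Q.
Q: reached.
D: reached.
X would need T (R3), but T is never established.
Z: reached.
S would need Q, A, and Z (R1), but A is never established.
V: reached.
Reached: Q, D, Z, and V — 4 of the 6.

4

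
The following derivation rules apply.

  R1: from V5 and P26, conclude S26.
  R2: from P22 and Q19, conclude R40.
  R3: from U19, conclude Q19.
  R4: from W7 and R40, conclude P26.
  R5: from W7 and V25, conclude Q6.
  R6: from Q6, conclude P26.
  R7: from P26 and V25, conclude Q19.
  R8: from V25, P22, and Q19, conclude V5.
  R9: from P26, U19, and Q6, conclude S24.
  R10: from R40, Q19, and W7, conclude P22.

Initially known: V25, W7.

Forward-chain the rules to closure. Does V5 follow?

No

V5 would need V25, P22, and Q19 (R8), but P22 is never established.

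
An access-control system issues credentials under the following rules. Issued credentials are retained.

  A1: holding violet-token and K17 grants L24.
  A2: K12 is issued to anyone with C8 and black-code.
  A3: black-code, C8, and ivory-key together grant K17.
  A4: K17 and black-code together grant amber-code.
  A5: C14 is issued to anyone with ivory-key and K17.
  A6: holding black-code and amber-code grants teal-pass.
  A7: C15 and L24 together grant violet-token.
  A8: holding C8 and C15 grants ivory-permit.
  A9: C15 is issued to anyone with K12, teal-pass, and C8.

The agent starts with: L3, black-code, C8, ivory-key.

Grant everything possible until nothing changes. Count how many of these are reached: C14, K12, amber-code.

3

Holding black-code, C8, and ivory-key grants K17 (A3).
Holding C8 and black-code grants K12 (A2).
Holding K17 and black-code grants amber-code (A4).
Holding ivory-key and K17 grants C14 (A5).
C14: reached.
K12: reached.
amber-code: reached.
All 3 are reached.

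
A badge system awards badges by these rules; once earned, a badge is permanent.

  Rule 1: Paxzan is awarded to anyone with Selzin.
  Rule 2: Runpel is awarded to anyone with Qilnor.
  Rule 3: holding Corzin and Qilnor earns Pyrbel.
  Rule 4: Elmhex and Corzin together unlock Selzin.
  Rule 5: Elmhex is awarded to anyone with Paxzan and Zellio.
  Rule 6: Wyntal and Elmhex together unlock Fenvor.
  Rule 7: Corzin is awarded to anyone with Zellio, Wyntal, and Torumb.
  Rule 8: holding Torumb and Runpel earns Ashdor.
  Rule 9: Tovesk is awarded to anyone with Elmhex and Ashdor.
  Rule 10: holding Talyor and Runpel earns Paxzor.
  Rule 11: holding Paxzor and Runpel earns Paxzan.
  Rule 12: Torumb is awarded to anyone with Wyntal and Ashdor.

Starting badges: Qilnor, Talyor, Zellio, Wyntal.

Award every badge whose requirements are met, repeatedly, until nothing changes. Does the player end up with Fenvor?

Yes

With Qilnor, Runpel is earned (Rule 2).
With Talyor and Runpel, Paxzor is earned (Rule 10).
With Paxzor and Runpel, Paxzan is earned (Rule 11).
With Paxzan and Zellio, Elmhex is earned (Rule 5).
With Wyntal and Elmhex, Fenvor is earned (Rule 6).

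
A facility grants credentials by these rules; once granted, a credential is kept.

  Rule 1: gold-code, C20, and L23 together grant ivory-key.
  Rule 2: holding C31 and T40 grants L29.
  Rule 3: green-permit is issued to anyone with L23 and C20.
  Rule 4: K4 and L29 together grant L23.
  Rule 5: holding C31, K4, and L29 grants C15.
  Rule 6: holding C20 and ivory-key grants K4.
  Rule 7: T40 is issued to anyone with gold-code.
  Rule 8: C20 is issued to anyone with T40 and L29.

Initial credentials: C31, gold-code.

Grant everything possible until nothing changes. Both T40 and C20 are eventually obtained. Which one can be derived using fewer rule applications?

T40

T40: Holding gold-code grants T40 (Rule 7). [1 rule application]
C20: Holding gold-code grants T40 (Rule 7). Holding C31 and T40 grants L29 (Rule 2). Holding T40 and L29 grants C20 (Rule 8). [3 rule applications]
T40 needs fewer.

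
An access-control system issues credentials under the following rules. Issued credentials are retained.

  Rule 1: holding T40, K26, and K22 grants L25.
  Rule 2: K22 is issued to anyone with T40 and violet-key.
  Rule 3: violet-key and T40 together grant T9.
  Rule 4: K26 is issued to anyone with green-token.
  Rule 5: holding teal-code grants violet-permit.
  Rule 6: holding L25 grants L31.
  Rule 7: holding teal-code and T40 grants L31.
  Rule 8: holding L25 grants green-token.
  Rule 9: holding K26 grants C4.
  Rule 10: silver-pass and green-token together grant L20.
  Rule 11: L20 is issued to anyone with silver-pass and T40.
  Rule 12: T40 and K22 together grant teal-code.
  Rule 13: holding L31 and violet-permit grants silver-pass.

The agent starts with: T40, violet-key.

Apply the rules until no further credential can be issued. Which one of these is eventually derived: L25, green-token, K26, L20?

Holding T40 and violet-key grants K22 (Rule 2).
Holding T40 and K22 grants teal-code (Rule 12).
Holding teal-code and T40 grants L31 (Rule 7).
Holding teal-code grants violet-permit (Rule 5).
Holding L31 and violet-permit grants silver-pass (Rule 13).
Holding silver-pass and T40 grants L20 (Rule 11).
L25 would need T40, K26, and K22 (Rule 1), but K26 is never granted. K26 would need green-token (Rule 4), but green-token is never granted. green-token would need L25 (Rule 8), but L25 is never granted.

L20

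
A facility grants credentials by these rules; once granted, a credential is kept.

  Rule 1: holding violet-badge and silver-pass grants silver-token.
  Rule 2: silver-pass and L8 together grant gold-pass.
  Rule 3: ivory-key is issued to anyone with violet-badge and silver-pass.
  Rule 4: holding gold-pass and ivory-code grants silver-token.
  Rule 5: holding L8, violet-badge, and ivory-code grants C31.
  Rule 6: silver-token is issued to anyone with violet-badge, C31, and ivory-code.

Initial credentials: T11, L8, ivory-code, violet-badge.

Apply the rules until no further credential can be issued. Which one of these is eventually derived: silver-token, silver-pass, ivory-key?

silver-token

Holding L8, violet-badge, and ivory-code grants C31 (Rule 5).
Holding violet-badge, C31, and ivory-code grants silver-token (Rule 6).
No rule produces silver-pass, and it is not given. ivory-key would need violet-badge and silver-pass (Rule 3), but silver-pass is never granted.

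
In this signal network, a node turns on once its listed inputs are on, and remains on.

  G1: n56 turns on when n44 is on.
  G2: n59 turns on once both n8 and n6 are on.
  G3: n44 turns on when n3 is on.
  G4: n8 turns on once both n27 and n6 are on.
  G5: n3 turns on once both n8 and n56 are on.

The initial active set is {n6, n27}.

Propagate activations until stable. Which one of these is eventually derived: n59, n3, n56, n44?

n59

G4: n27 and n6 on → n8 on.
n8 and n6 are on, so n59 turns on (G2).
n3 would need n8 and n56 (G5), but n56 never turns on. n44 would need n3 (G3), but n3 never turns on. n56 would need n44 (G1), but n44 never turns on.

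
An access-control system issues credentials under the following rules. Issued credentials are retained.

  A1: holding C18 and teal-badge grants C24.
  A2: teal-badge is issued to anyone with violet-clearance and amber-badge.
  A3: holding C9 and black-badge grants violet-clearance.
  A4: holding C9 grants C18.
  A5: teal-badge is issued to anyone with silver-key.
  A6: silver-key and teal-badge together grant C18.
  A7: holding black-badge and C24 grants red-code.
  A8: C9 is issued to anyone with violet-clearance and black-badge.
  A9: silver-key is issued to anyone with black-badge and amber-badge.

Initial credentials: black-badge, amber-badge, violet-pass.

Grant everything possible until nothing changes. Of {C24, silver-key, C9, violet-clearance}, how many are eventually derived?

2

Holding black-badge and amber-badge grants silver-key (A9).
Holding silver-key grants teal-badge (A5).
Holding silver-key and teal-badge grants C18 (A6).
Holding C18 and teal-badge grants C24 (A1).
C24: reached.
silver-key: reached.
C9 would need violet-clearance and black-badge (A8), but violet-clearance is never granted.
violet-clearance would need C9 and black-badge (A3), but C9 is never granted.
Reached: C24 and silver-key — 2 of the 4.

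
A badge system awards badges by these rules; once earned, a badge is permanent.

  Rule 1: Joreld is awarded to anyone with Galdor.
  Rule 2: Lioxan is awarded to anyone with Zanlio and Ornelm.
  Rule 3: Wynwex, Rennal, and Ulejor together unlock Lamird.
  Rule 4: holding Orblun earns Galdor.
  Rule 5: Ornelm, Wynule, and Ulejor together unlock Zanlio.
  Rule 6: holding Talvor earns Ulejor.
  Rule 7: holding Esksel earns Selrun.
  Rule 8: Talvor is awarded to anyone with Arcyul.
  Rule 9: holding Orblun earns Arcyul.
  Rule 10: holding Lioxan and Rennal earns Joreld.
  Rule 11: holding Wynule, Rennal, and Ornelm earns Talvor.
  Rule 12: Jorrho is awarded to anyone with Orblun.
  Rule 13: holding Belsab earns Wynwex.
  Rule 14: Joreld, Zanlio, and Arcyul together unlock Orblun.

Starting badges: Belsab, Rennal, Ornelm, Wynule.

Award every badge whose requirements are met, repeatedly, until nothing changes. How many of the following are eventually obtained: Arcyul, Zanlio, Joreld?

With Wynule, Rennal, and Ornelm, Talvor is earned (Rule 11).
With Talvor, Ulejor is earned (Rule 6).
With Ornelm, Wynule, and Ulejor, Zanlio is earned (Rule 5).
With Zanlio and Ornelm, Lioxan is earned (Rule 2).
With Lioxan and Rennal, Joreld is earned (Rule 10).
Arcyul would need Orblun (Rule 9), but Orblun is never earned.
Zanlio: reached.
Joreld: reached.
Reached: Zanlio and Joreld — 2 of the 3.

2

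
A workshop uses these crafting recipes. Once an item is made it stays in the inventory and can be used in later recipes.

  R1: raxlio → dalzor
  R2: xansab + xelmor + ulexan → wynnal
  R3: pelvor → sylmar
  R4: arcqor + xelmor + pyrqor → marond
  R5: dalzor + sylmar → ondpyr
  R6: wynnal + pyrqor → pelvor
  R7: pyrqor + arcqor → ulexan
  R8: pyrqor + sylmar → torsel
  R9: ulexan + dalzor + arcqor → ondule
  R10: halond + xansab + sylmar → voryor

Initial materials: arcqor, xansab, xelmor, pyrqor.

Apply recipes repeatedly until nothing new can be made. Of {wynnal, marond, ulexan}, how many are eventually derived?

3

pyrqor + arcqor → ulexan (R7).
arcqor + xelmor + pyrqor → marond (R4).
Using R2, xansab, xelmor, and ulexan make wynnal.
wynnal: reached.
marond: reached.
ulexan: reached.
All 3 are reached.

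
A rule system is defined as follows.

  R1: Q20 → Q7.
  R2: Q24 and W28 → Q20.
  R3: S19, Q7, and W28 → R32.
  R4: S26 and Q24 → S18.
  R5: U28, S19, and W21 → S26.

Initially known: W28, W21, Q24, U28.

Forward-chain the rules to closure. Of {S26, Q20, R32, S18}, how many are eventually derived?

From Q24 and W28, R2 gives Q20.
S26 would need U28, S19, and W21 (R5), but S19 is never established.
Q20: reached.
R32 would need S19, Q7, and W28 (R3), but S19 is never established.
S18 would need S26 and Q24 (R4), but S26 is never established.
Reached: Q20 — 1 of the 4.

1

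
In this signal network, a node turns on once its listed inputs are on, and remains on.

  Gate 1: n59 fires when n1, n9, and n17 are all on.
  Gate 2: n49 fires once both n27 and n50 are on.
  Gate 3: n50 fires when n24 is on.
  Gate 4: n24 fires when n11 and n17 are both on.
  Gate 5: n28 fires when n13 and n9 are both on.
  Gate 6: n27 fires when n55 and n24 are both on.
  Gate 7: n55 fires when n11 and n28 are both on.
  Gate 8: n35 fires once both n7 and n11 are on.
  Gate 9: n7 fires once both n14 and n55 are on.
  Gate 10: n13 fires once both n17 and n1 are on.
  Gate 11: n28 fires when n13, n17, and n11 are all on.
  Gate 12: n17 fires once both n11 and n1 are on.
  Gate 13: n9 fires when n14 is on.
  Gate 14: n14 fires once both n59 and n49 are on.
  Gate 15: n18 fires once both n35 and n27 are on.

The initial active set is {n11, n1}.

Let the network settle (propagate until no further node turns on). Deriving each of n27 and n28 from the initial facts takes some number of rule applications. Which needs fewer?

n28

n28: n11 and n1 are on, so n17 fires (Gate 12). Gate 10: n17 and n1 on → n13 on. Gate 11: n13, n17, and n11 on → n28 on. [3 rule applications]
n27: n11 and n1 are on, so n17 fires (Gate 12). n17 and n1 are on, so n13 fires (Gate 10). Gate 4: n11 and n17 on → n24 on. n13, n17, and n11 are on, so n28 fires (Gate 11). Gate 7: n11 and n28 on → n55 on. Gate 6: n55 and n24 on → n27 on. [6 rule applications]
n28 needs fewer.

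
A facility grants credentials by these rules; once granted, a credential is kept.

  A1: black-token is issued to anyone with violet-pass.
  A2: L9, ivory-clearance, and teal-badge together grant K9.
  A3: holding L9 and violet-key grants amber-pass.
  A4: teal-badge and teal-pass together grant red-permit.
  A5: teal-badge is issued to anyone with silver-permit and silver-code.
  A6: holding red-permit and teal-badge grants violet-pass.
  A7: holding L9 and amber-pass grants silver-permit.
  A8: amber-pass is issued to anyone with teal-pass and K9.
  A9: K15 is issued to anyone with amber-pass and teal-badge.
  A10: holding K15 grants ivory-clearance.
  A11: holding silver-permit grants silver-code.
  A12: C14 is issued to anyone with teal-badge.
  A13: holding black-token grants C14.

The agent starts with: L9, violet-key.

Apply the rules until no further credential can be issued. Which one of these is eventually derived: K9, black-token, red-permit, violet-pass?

K9

Holding L9 and violet-key grants amber-pass (A3).
Holding L9 and amber-pass grants silver-permit (A7).
Holding silver-permit grants silver-code (A11).
Holding silver-permit and silver-code grants teal-badge (A5).
Holding amber-pass and teal-badge grants K15 (A9).
Holding K15 grants ivory-clearance (A10).
Holding L9, ivory-clearance, and teal-badge grants K9 (A2).
violet-pass would need red-permit and teal-badge (A6), but red-permit is never granted. red-permit would need teal-badge and teal-pass (A4), but teal-pass is never granted. black-token would need violet-pass (A1), but violet-pass is never granted.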